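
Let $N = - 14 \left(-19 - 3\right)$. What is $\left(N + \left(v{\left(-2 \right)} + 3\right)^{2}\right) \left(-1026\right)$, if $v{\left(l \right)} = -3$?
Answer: $-316008$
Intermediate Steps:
$N = 308$ ($N = \left(-14\right) \left(-22\right) = 308$)
$\left(N + \left(v{\left(-2 \right)} + 3\right)^{2}\right) \left(-1026\right) = \left(308 + \left(-3 + 3\right)^{2}\right) \left(-1026\right) = \left(308 + 0^{2}\right) \left(-1026\right) = \left(308 + 0\right) \left(-1026\right) = 308 \left(-1026\right) = -316008$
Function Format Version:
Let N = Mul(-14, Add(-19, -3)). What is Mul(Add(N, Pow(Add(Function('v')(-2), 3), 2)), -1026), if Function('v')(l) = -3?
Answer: -316008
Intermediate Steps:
N = 308 (N = Mul(-14, -22) = 308)
Mul(Add(N, Pow(Add(Function('v')(-2), 3), 2)), -1026) = Mul(Add(308, Pow(Add(-3, 3), 2)), -1026) = Mul(Add(308, Pow(0, 2)), -1026) = Mul(Add(308, 0), -1026) = Mul(308, -1026) = -316008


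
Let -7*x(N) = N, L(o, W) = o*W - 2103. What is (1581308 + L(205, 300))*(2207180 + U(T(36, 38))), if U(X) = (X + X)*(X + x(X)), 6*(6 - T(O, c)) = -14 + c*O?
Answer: 78898064532320/21 ≈ 3.7571e+12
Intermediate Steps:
L(o, W) = -2103 + W*o (L(o, W) = W*o - 2103 = -2103 + W*o)
T(O, c) = 25/3 - O*c/6 (T(O, c) = 6 - (-14 + c*O)/6 = 6 - (-14 + O*c)/6 = 6 + (7/3 - O*c/6) = 25/3 - O*c/6)
x(N) = -N/7
U(X) = 12*X**2/7 (U(X) = (X + X)*(X - X/7) = (2*X)*(6*X/7) = 12*X**2/7)
(1581308 + L(205, 300))*(2207180 + U(T(36, 38))) = (1581308 + (-2103 + 300*205))*(2207180 + 12*(25/3 - 1/6*36*38)**2/7) = (1581308 + (-2103 + 61500))*(2207180 + 12*(25/3 - 228)**2/7) = (1581308 + 59397)*(2207180 + 12*(-659/3)**2/7) = 1640705*(2207180 + (12/7)*(434281/9)) = 1640705*(2207180 + 1737124/21) = 1640705*(48087904/21) = 78898064532320/21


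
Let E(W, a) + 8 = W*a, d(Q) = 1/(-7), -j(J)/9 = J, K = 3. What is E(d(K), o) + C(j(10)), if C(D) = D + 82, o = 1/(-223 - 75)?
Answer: -33375/2086 ≈ -16.000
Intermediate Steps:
j(J) = -9*J
o = -1/298 (o = 1/(-298) = -1/298 ≈ -0.0033557)
d(Q) = -⅐
E(W, a) = -8 + W*a
C(D) = 82 + D
E(d(K), o) + C(j(10)) = (-8 - ⅐*(-1/298)) + (82 - 9*10) = (-8 + 1/2086) + (82 - 90) = -16687/2086 - 8 = -33375/2086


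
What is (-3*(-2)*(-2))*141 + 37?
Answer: -1655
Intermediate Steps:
(-3*(-2)*(-2))*141 + 37 = (6*(-2))*141 + 37 = -12*141 + 37 = -1692 + 37 = -1655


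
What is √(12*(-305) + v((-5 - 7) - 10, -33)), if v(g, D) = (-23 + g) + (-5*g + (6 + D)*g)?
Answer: I*√3001 ≈ 54.781*I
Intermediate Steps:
v(g, D) = -23 - 4*g + g*(6 + D) (v(g, D) = (-23 + g) + (-5*g + g*(6 + D)) = -23 - 4*g + g*(6 + D))
√(12*(-305) + v((-5 - 7) - 10, -33)) = √(12*(-305) + (-23 + 2*((-5 - 7) - 10) - 33*((-5 - 7) - 10))) = √(-3660 + (-23 + 2*(-12 - 10) - 33*(-12 - 10))) = √(-3660 + (-23 + 2*(-22) - 33*(-22))) = √(-3660 + (-23 - 44 + 726)) = √(-3660 + 659) = √(-3001) = I*√3001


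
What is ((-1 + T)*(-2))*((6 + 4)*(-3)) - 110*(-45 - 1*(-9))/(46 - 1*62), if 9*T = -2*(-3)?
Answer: -535/2 ≈ -267.50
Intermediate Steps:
T = ⅔ (T = (-2*(-3))/9 = (⅑)*6 = ⅔ ≈ 0.66667)
((-1 + T)*(-2))*((6 + 4)*(-3)) - 110*(-45 - 1*(-9))/(46 - 1*62) = ((-1 + ⅔)*(-2))*((6 + 4)*(-3)) - 110*(-45 - 1*(-9))/(46 - 1*62) = (-⅓*(-2))*(10*(-3)) - 110*(-45 + 9)/(46 - 62) = (⅔)*(-30) - 110/((-16/(-36))) = -20 - 110/((-16*(-1/36))) = -20 - 110/4/9 = -20 - 110*9/4 = -20 - 495/2 = -535/2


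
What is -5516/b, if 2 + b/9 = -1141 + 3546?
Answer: -5516/21627 ≈ -0.25505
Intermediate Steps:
b = 21627 (b = -18 + 9*(-1141 + 3546) = -18 + 9*2405 = -18 + 21645 = 21627)
-5516/b = -5516/21627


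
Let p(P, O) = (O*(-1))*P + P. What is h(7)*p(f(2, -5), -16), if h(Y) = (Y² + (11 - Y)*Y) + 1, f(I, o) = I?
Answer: 2652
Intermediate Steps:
p(P, O) = P - O*P (p(P, O) = (-O)*P + P = -O*P + P = P - O*P)
h(Y) = 1 + Y² + Y*(11 - Y) (h(Y) = (Y² + Y*(11 - Y)) + 1 = 1 + Y² + Y*(11 - Y))
h(7)*p(f(2, -5), -16) = (1 + 11*7)*(2*(1 - 1*(-16))) = (1 + 77)*(2*(1 + 16)) = 78*(2*17) = 78*34 = 2652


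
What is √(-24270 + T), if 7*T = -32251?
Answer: I*√1414987/7 ≈ 169.93*I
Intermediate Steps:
T = -32251/7 (T = (⅐)*(-32251) = -32251/7 ≈ -4607.3)
√(-24270 + T) = √(-24270 - 32251/7) = √(-202141/7) = I*√1414987/7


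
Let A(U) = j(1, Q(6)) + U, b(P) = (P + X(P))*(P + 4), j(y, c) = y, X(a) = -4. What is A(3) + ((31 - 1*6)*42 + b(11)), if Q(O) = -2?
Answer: 1159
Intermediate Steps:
b(P) = (-4 + P)*(4 + P) (b(P) = (P - 4)*(P + 4) = (-4 + P)*(4 + P))
A(U) = 1 + U
A(3) + ((31 - 1*6)*42 + b(11)) = (1 + 3) + ((31 - 1*6)*42 + (-16 + 11**2)) = 4 + ((31 - 6)*42 + (-16 + 121)) = 4 + (25*42 + 105) = 4 + (1050 + 105) = 4 + 1155 = 1159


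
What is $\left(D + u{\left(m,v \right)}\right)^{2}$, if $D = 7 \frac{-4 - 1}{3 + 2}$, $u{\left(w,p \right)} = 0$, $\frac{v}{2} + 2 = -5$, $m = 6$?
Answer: $49$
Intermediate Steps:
$v = -14$ ($v = -4 + 2 \left(-5\right) = -4 - 10 = -14$)
$D = -7$ ($D = 7 \left(- \frac{5}{5}\right) = 7 \left(\left(-5\right) \frac{1}{5}\right) = 7 \left(-1\right) = -7$)
$\left(D + u{\left(m,v \right)}\right)^{2} = \left(-7 + 0\right)^{2} = \left(-7\right)^{2} = 49$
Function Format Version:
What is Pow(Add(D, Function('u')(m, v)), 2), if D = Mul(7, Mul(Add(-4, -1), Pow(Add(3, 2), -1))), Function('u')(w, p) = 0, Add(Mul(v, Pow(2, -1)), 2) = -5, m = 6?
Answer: 49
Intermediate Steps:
v = -14 (v = Add(-4, Mul(2, -5)) = Add(-4, -10) = -14)
D = -7 (D = Mul(7, Mul(-5, Pow(5, -1))) = Mul(7, Mul(-5, Rational(1, 5))) = Mul(7, -1) = -7)
Pow(Add(D, Function('u')(m, v)), 2) = Pow(Add(-7, 0), 2) = Pow(-7, 2) = 49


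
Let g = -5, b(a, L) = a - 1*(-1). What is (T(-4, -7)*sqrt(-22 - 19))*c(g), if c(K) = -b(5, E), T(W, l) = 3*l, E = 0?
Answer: 126*I*sqrt(41) ≈ 806.79*I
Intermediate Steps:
b(a, L) = 1 + a (b(a, L) = a + 1 = 1 + a)
c(K) = -6 (c(K) = -(1 + 5) = -1*6 = -6)
(T(-4, -7)*sqrt(-22 - 19))*c(g) = ((3*(-7))*sqrt(-22 - 19))*(-6) = -21*I*sqrt(41)*(-6) = 126*I*sqrt(41)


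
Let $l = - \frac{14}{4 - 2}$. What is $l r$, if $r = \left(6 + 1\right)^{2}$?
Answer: $-343$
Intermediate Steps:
$r = 49$ ($r = 7^{2} = 49$)
$l = -7$ ($l = - \frac{14}{2} = \left(-14\right) \frac{1}{2} = -7$)
$l r = \left(-7\right) 49 = -343$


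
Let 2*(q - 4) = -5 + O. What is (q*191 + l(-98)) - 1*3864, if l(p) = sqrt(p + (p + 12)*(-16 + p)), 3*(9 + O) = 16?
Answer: -11783/3 + sqrt(9706) ≈ -3829.1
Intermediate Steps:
O = -11/3 (O = -9 + (1/3)*16 = -9 + 16/3 = -11/3 ≈ -3.6667)
l(p) = sqrt(p + (-16 + p)*(12 + p)) (l(p) = sqrt(p + (12 + p)*(-16 + p)) = sqrt(p + (-16 + p)*(12 + p)))
q = -1/3 (q = 4 + (-5 - 11/3)/2 = 4 + (1/2)*(-26/3) = 4 - 13/3 = -1/3 ≈ -0.33333)
(q*191 + l(-98)) - 1*3864 = (-1/3*191 + sqrt(-192 + (-98)**2 - 3*(-98))) - 1*3864 = (-191/3 + sqrt(-192 + 9604 + 294)) - 3864 = (-191/3 + sqrt(9706)) - 3864 = -11783/3 + sqrt(9706)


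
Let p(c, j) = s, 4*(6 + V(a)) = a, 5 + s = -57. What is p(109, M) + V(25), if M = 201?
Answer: -247/4 ≈ -61.750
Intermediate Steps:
s = -62 (s = -5 - 57 = -62)
V(a) = -6 + a/4
p(c, j) = -62
p(109, M) + V(25) = -62 + (-6 + (1/4)*25) = -62 + (-6 + 25/4) = -62 + 1/4 = -247/4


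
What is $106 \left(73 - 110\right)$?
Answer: $-3922$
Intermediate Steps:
$106 \left(73 - 110\right) = 106 \left(-37\right) = -3922$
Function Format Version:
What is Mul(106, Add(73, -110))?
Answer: -3922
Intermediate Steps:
Mul(106, Add(73, -110)) = Mul(106, -37) = -3922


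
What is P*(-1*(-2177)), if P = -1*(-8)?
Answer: 17416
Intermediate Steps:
P = 8
P*(-1*(-2177)) = 8*(-1*(-2177)) = 8*2177 = 17416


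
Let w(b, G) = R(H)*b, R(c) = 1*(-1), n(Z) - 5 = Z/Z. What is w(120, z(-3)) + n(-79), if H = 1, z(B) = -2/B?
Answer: -114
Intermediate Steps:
n(Z) = 6 (n(Z) = 5 + Z/Z = 5 + 1 = 6)
R(c) = -1
w(b, G) = -b
w(120, z(-3)) + n(-79) = -1*120 + 6 = -120 + 6 = -114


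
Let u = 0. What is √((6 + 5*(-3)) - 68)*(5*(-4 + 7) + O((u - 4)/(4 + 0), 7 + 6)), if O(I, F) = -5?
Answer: 10*I*√77 ≈ 87.75*I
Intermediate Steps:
√((6 + 5*(-3)) - 68)*(5*(-4 + 7) + O((u - 4)/(4 + 0), 7 + 6)) = √((6 + 5*(-3)) - 68)*(5*(-4 + 7) - 5) = √((6 - 15) - 68)*(5*3 - 5) = √(-9 - 68)*(15 - 5) = √(-77)*10 = (I*√77)*10 = 10*I*√77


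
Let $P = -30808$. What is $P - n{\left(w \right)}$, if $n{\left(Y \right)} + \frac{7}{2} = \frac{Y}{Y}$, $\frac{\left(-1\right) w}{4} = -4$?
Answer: $- \frac{61611}{2} \approx -30806.0$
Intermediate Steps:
$w = 16$ ($w = \left(-4\right) \left(-4\right) = 16$)
$n{\left(Y \right)} = - \frac{5}{2}$ ($n{\left(Y \right)} = - \frac{7}{2} + \frac{Y}{Y} = - \frac{7}{2} + 1 = - \frac{5}{2}$)
$P - n{\left(w \right)} = -30808 - - \frac{5}{2} = -30808 + \frac{5}{2} = - \frac{61611}{2}$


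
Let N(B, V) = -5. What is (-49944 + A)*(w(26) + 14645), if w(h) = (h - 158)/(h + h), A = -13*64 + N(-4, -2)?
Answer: -9666264912/13 ≈ -7.4356e+8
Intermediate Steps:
A = -837 (A = -13*64 - 5 = -832 - 5 = -837)
w(h) = (-158 + h)/(2*h) (w(h) = (-158 + h)/((2*h)) = (-158 + h)*(1/(2*h)) = (-158 + h)/(2*h))
(-49944 + A)*(w(26) + 14645) = (-49944 - 837)*((½)*(-158 + 26)/26 + 14645) = -50781*((½)*(1/26)*(-132) + 14645) = -50781*(-33/13 + 14645) = -50781*190352/13 = -9666264912/13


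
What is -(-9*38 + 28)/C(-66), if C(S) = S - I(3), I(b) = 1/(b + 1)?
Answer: -1256/265 ≈ -4.7396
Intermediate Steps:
I(b) = 1/(1 + b)
C(S) = -¼ + S (C(S) = S - 1/(1 + 3) = S - 1/4 = S - 1*¼ = S - ¼ = -¼ + S)
-(-9*38 + 28)/C(-66) = -(-9*38 + 28)/(-¼ - 66) = -(-342 + 28)/(-265/4) = -(-314)*(-4)/265 = -1*1256/265 = -1256/265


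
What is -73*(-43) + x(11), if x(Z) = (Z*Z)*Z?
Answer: 4470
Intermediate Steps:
x(Z) = Z**3 (x(Z) = Z**2*Z = Z**3)
-73*(-43) + x(11) = -73*(-43) + 11**3 = 3139 + 1331 = 4470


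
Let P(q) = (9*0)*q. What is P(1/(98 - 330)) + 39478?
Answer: 39478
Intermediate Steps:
P(q) = 0 (P(q) = 0*q = 0)
P(1/(98 - 330)) + 39478 = 0 + 39478 = 39478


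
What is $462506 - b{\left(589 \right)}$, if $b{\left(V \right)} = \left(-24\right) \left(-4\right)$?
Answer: $462410$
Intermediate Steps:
$b{\left(V \right)} = 96$
$462506 - b{\left(589 \right)} = 462506 - 96 = 462410$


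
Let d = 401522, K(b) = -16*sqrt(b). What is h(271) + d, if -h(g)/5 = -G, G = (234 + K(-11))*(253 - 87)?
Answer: 595742 - 13280*I*sqrt(11) ≈ 5.9574e+5 - 44045.0*I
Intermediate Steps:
G = 38844 - 2656*I*sqrt(11) (G = (234 - 16*I*sqrt(11))*(253 - 87) = (234 - 16*I*sqrt(11))*166 = 38844 - 2656*I*sqrt(11) ≈ 38844.0 - 8809.0*I)
h(g) = 194220 - 13280*I*sqrt(11) (h(g) = -(-5)*(38844 - 2656*I*sqrt(11)) = -5*(-38844 + 2656*I*sqrt(11)) = 194220 - 13280*I*sqrt(11))
h(271) + d = (194220 - 13280*I*sqrt(11)) + 401522 = 595742 - 13280*I*sqrt(11)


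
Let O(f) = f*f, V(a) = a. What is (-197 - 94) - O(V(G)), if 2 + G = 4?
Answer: -295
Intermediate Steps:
G = 2 (G = -2 + 4 = 2)
O(f) = f²
(-197 - 94) - O(V(G)) = (-197 - 94) - 1*2² = -291 - 1*4 = -291 - 4 = -295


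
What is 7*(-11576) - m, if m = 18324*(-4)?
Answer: -7736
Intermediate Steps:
m = -73296
7*(-11576) - m = 7*(-11576) - 1*(-73296) = -81032 + 73296 = -7736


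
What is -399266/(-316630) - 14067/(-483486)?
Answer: 32915592581/25514362030 ≈ 1.2901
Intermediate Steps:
-399266/(-316630) - 14067/(-483486) = -399266*(-1/316630) - 14067*(-1/483486) = 199633/158315 + 4689/161162 = 32915592581/25514362030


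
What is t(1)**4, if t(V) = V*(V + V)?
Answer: 16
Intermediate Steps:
t(V) = 2*V**2 (t(V) = V*(2*V) = 2*V**2)
t(1)**4 = (2*1**2)**4 = (2*1)**4 = 2**4 = 16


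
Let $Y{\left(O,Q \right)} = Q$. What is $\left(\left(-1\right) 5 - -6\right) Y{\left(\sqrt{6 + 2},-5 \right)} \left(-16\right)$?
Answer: $80$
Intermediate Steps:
$\left(\left(-1\right) 5 - -6\right) Y{\left(\sqrt{6 + 2},-5 \right)} \left(-16\right) = \left(\left(-1\right) 5 - -6\right) \left(-5\right) \left(-16\right) = \left(-5 + 6\right) \left(-5\right) \left(-16\right) = 1 \left(-5\right) \left(-16\right) = \left(-5\right) \left(-16\right) = 80$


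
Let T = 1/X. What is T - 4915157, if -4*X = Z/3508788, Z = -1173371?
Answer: -5767288649095/1173371 ≈ -4.9151e+6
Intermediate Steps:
X = 1173371/14035152 (X = -(-1173371)/(4*3508788) = -1/4*(-1173371/3508788) = 1173371/14035152 ≈ 0.083602)
T = 14035152/1173371 (T = 1/(1173371/14035152) = 14035152/1173371 ≈ 11.961)
T - 4915157 = 14035152/1173371 - 4915157 = -5767288649095/1173371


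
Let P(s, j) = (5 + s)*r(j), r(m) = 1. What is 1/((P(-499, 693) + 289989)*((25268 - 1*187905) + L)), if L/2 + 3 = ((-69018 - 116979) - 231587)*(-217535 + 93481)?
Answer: 1/29993351931353355 ≈ 3.3341e-17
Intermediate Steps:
L = 103605931066 (L = -6 + 2*(((-69018 - 116979) - 231587)*(-217535 + 93481)) = -6 + 2*((-185997 - 231587)*(-124054)) = -6 + 2*(-417584*(-124054)) = -6 + 2*51802965536 = -6 + 103605931072 = 103605931066)
P(s, j) = 5 + s (P(s, j) = (5 + s)*1 = 5 + s)
1/((P(-499, 693) + 289989)*((25268 - 1*187905) + L)) = 1/(((5 - 499) + 289989)*((25268 - 1*187905) + 103605931066)) = 1/((-494 + 289989)*((25268 - 187905) + 103605931066)) = 1/(289495*(-162637 + 103605931066)) = 1/(289495*103605768429) = 1/29993351931353355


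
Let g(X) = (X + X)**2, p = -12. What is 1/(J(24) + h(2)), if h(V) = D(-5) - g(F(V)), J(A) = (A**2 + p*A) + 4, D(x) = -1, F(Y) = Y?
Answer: 1/275 ≈ 0.0036364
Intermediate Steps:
J(A) = 4 + A**2 - 12*A (J(A) = (A**2 - 12*A) + 4 = 4 + A**2 - 12*A)
g(X) = 4*X**2 (g(X) = (2*X)**2 = 4*X**2)
h(V) = -1 - 4*V**2
1/(J(24) + h(2)) = 1/((4 + 24**2 - 12*24) + (-1 - 4*2**2)) = 1/((4 + 576 - 288) + (-1 - 4*4)) = 1/(292 + (-1 - 16)) = 1/(292 - 17) = 1/275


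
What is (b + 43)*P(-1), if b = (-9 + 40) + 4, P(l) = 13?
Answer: 1014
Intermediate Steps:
b = 35 (b = 31 + 4 = 35)
(b + 43)*P(-1) = (35 + 43)*13 = 78*13 = 1014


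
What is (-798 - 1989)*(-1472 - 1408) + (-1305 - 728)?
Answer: 8024527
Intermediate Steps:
(-798 - 1989)*(-1472 - 1408) + (-1305 - 728) = -2787*(-2880) - 2033 = 8026560 - 2033 = 8024527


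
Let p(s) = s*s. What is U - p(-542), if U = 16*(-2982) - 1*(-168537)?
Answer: -172939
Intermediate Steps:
U = 120825 (U = -47712 + 168537 = 120825)
p(s) = s²
U - p(-542) = 120825 - 1*(-542)² = 120825 - 1*293764 = 120825 - 293764 = -172939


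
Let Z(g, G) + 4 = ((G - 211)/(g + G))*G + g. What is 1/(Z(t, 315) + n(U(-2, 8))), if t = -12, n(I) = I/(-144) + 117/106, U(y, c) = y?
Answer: 385416/35934829 ≈ 0.010725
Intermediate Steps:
n(I) = 117/106 - I/144 (n(I) = I*(-1/144) + 117*(1/106) = -I/144 + 117/106 = 117/106 - I/144)
Z(g, G) = -4 + g + G*(-211 + G)/(G + g) (Z(g, G) = -4 + (((G - 211)/(g + G))*G + g) = -4 + (((-211 + G)/(G + g))*G + g) = -4 + (G*(-211 + G)/(G + g) + g) = -4 + (g + G*(-211 + G)/(G + g)) = -4 + g + G*(-211 + G)/(G + g))
1/(Z(t, 315) + n(U(-2, 8))) = 1/((315² + (-12)² - 215*315 - 4*(-12) + 315*(-12))/(315 - 12) + (117/106 - 1/144*(-2))) = 1/((99225 + 144 - 67725 + 48 - 3780)/303 + (117/106 + 1/72)) = 1/((1/303)*27912 + 4265/3816) = 1/(9304/101 + 4265/3816) = 1/(35934829/385416) = 385416/35934829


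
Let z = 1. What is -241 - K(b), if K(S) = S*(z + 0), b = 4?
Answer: -245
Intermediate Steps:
K(S) = S (K(S) = S*(1 + 0) = S*1 = S)
-241 - K(b) = -241 - 1*4 = -241 - 4 = -245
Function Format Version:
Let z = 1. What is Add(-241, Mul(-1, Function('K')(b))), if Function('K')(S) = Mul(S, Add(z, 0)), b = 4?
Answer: -245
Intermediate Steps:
Function('K')(S) = S (Function('K')(S) = Mul(S, Add(1, 0)) = Mul(S, 1) = S)
Add(-241, Mul(-1, Function('K')(b))) = Add(-241, Mul(-1, 4)) = Add(-241, -4) = -245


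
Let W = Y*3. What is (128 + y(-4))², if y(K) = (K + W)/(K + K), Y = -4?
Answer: 16900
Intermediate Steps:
W = -12 (W = -4*3 = -12)
y(K) = (-12 + K)/(2*K) (y(K) = (K - 12)/(K + K) = (-12 + K)/((2*K)) = (-12 + K)*(1/(2*K)) = (-12 + K)/(2*K))
(128 + y(-4))² = (128 + (½)*(-12 - 4)/(-4))² = (128 + (½)*(-¼)*(-16))² = (128 + 2)² = 130² = 16900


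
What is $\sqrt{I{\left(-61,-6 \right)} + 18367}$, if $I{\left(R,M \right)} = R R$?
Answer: $2 \sqrt{5522} \approx 148.62$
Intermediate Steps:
$I{\left(R,M \right)} = R^{2}$
$\sqrt{I{\left(-61,-6 \right)} + 18367} = \sqrt{\left(-61\right)^{2} + 18367} = \sqrt{3721 + 18367} = \sqrt{22088} = 2 \sqrt{5522}$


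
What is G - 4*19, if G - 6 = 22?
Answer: -48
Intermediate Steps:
G = 28 (G = 6 + 22 = 28)
G - 4*19 = 28 - 4*19 = 28 - 76 = -48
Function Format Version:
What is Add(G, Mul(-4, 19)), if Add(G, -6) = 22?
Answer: -48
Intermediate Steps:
G = 28 (G = Add(6, 22) = 28)
Add(G, Mul(-4, 19)) = Add(28, Mul(-4, 19)) = Add(28, -76) = -48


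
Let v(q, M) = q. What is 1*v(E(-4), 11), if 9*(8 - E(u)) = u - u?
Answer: 8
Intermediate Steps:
E(u) = 8 (E(u) = 8 - (u - u)/9 = 8 - 1/9*0 = 8 + 0 = 8)
1*v(E(-4), 11) = 1*8 = 8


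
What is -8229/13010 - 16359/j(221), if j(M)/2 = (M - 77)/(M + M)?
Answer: -7839457561/312240 ≈ -25107.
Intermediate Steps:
j(M) = (-77 + M)/M (j(M) = 2*((M - 77)/(M + M)) = 2*((-77 + M)/((2*M))) = 2*((-77 + M)*(1/(2*M))) = 2*((-77 + M)/(2*M)) = (-77 + M)/M)
-8229/13010 - 16359/j(221) = -8229/13010 - 16359*221/(-77 + 221) = -8229*1/13010 - 16359/((1/221)*144) = -8229/13010 - 16359/144/221 = -8229/13010 - 16359*221/144 = -8229/13010 - 1205113/48 = -7839457561/312240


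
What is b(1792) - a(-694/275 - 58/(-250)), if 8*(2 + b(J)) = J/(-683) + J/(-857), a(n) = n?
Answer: -239602269/804830125 ≈ -0.29771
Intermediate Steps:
b(J) = -2 - 385*J/1170662 (b(J) = -2 + (J/(-683) + J/(-857))/8 = -2 + (J*(-1/683) + J*(-1/857))/8 = -2 + (-J/683 - J/857)/8 = -2 + (-1540*J/585331)/8 = -2 - 385*J/1170662)
b(1792) - a(-694/275 - 58/(-250)) = (-2 - 385/1170662*1792) - (-694/275 - 58/(-250)) = (-2 - 344960/585331) - (-694*1/275 - 58*(-1/250)) = -1515622/585331 - (-694/275 + 29/125) = -1515622/585331 - 1*(-3151/1375) = -1515622/585331 + 3151/1375 = -239602269/804830125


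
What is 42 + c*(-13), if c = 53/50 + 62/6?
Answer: -15917/150 ≈ -106.11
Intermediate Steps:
c = 1709/150 (c = 53*(1/50) + 62*(1/6) = 53/50 + 31/3 = 1709/150 ≈ 11.393)
42 + c*(-13) = 42 + (1709/150)*(-13) = 42 - 22217/150 = -15917/150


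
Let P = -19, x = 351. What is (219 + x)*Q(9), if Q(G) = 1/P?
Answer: -30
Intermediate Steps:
Q(G) = -1/19 (Q(G) = 1/(-19) = -1/19)
(219 + x)*Q(9) = (219 + 351)*(-1/19) = 570*(-1/19) = -30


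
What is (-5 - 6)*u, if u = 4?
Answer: -44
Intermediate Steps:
(-5 - 6)*u = (-5 - 6)*4 = -11*4 = -44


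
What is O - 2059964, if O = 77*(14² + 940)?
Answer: -1972492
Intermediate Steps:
O = 87472 (O = 77*(196 + 940) = 77*1136 = 87472)
O - 2059964 = 87472 - 2059964 = -1972492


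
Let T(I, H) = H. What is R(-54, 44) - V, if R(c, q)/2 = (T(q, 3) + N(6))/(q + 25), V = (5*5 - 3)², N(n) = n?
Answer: -11126/23 ≈ -483.74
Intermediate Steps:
V = 484 (V = (25 - 3)² = 22² = 484)
R(c, q) = 18/(25 + q) (R(c, q) = 2*((3 + 6)/(q + 25)) = 2*(9/(25 + q)) = 18/(25 + q))
R(-54, 44) - V = 18/(25 + 44) - 1*484 = 18/69 - 484 = 18*(1/69) - 484 = 6/23 - 484 = -11126/23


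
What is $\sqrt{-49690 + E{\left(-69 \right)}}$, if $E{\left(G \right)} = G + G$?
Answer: $2 i \sqrt{12457} \approx 223.22 i$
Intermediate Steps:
$E{\left(G \right)} = 2 G$
$\sqrt{-49690 + E{\left(-69 \right)}} = \sqrt{-49690 + 2 \left(-69\right)} = \sqrt{-49690 - 138} = \sqrt{-49828} = 2 i \sqrt{12457}$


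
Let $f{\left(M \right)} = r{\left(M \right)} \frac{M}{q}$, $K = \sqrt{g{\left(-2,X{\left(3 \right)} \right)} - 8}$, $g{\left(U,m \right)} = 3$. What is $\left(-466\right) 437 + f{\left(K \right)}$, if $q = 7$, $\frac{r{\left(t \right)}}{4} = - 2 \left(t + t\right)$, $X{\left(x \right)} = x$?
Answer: $- \frac{1425414}{7} \approx -2.0363 \cdot 10^{5}$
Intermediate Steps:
$r{\left(t \right)} = - 16 t$ ($r{\left(t \right)} = 4 \left(- 2 \left(t + t\right)\right) = 4 \left(- 2 \cdot 2 t\right) = 4 \left(- 4 t\right) = - 16 t$)
$K = i \sqrt{5}$ ($K = \sqrt{3 - 8} = \sqrt{-5} = i \sqrt{5} \approx 2.2361 i$)
$f{\left(M \right)} = - \frac{16 M^{2}}{7}$ ($f{\left(M \right)} = - 16 M \frac{M}{7} = - \frac{16 M^{2}}{7}$)
$\left(-466\right) 437 + f{\left(K \right)} = \left(-466\right) 437 - \frac{16 \left(i \sqrt{5}\right)^{2}}{7} = -203642 - - \frac{80}{7} = -203642 + \frac{80}{7} = - \frac{1425414}{7}$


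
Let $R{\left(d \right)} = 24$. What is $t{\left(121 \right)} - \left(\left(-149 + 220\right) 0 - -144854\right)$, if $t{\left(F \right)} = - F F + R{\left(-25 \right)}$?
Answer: $-159471$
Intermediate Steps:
$t{\left(F \right)} = 24 - F^{2}$ ($t{\left(F \right)} = - F F + 24 = - F^{2} + 24 = 24 - F^{2}$)
$t{\left(121 \right)} - \left(\left(-149 + 220\right) 0 - -144854\right) = \left(24 - 121^{2}\right) - \left(\left(-149 + 220\right) 0 - -144854\right) = \left(24 - 14641\right) - \left(71 \cdot 0 + 144854\right) = \left(24 - 14641\right) - \left(0 + 144854\right) = -14617 - 144854 = -159471$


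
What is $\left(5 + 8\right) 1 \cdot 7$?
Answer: $91$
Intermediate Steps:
$\left(5 + 8\right) 1 \cdot 7 = 13 \cdot 1 \cdot 7 = 13 \cdot 7 = 91$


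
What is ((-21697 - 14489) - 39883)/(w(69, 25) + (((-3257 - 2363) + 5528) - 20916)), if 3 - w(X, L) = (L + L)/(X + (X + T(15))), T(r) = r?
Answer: 11638557/3213815 ≈ 3.6214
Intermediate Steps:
w(X, L) = 3 - 2*L/(15 + 2*X) (w(X, L) = 3 - (L + L)/(X + (X + 15)) = 3 - 2*L/(X + (15 + X)) = 3 - 2*L/(15 + 2*X))
((-21697 - 14489) - 39883)/(w(69, 25) + (((-3257 - 2363) + 5528) - 20916)) = ((-21697 - 14489) - 39883)/((45 - 2*25 + 6*69)/(15 + 2*69) + (((-3257 - 2363) + 5528) - 20916)) = (-36186 - 39883)/((45 - 50 + 414)/(15 + 138) + ((-5620 + 5528) - 20916)) = -76069/(409/153 + (-92 - 20916)) = -76069/((1/153)*409 - 21008) = -76069/(409/153 - 21008) = -76069/(-3213815/153) = -76069*(-153/3213815) = 11638557/3213815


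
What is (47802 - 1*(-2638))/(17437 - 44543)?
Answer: -25220/13553 ≈ -1.8608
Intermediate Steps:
(47802 - 1*(-2638))/(17437 - 44543) = (47802 + 2638)/(-27106) = 50440*(-1/27106) = -25220/13553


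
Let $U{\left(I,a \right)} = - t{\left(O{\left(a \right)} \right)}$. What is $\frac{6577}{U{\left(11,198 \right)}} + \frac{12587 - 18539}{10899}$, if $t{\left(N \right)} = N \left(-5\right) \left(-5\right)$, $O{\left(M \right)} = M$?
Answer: $- \frac{11238347}{5994450} \approx -1.8748$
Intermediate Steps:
$t{\left(N \right)} = 25 N$ ($t{\left(N \right)} = - 5 N \left(-5\right) = 25 N$)
$U{\left(I,a \right)} = - 25 a$
$\frac{6577}{U{\left(11,198 \right)}} + \frac{12587 - 18539}{10899} = \frac{6577}{\left(-25\right) 198} + \frac{12587 - 18539}{10899} = \frac{6577}{-4950} + \left(12587 - 18539\right) \frac{1}{10899} = 6577 \left(- \frac{1}{4950}\right) - \frac{1984}{3633} = - \frac{6577}{4950} - \frac{1984}{3633} = - \frac{11238347}{5994450}$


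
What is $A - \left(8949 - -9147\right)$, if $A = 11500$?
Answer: $-6596$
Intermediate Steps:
$A - \left(8949 - -9147\right) = 11500 - \left(8949 - -9147\right) = 11500 - \left(8949 + 9147\right) = 11500 - 18096 = -6596$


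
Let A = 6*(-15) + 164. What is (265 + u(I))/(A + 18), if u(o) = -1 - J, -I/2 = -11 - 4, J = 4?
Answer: 65/23 ≈ 2.8261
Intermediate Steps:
I = 30 (I = -2*(-11 - 4) = -2*(-15) = 30)
u(o) = -5 (u(o) = -1 - 1*4 = -1 - 4 = -5)
A = 74 (A = -90 + 164 = 74)
(265 + u(I))/(A + 18) = (265 - 5)/(74 + 18) = 260/92 = 260*(1/92) = 65/23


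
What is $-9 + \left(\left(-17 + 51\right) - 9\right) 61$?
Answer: $1516$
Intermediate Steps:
$-9 + \left(\left(-17 + 51\right) - 9\right) 61 = -9 + \left(34 - 9\right) 61 = -9 + 25 \cdot 61 = -9 + 1525 = 1516$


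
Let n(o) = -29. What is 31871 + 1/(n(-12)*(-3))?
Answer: 2772778/87 ≈ 31871.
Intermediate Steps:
31871 + 1/(n(-12)*(-3)) = 31871 + 1/(-29*(-3)) = 31871 + 1/87 = 2772778/87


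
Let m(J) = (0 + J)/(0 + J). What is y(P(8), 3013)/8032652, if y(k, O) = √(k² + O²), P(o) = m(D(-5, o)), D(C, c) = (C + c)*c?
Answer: √9078170/8032652 ≈ 0.00037509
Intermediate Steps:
D(C, c) = c*(C + c)
m(J) = 1 (m(J) = J/J = 1)
P(o) = 1
y(k, O) = √(O² + k²)
y(P(8), 3013)/8032652 = √(3013² + 1²)/8032652 = √(9078169 + 1)*(1/8032652) = √9078170*(1/8032652) = √9078170/8032652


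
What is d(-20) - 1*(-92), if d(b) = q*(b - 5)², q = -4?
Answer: -2408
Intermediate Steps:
d(b) = -4*(-5 + b)² (d(b) = -4*(b - 5)² = -4*(-5 + b)²)
d(-20) - 1*(-92) = -4*(-5 - 20)² - 1*(-92) = -4*(-25)² + 92 = -4*625 + 92 = -2500 + 92 = -2408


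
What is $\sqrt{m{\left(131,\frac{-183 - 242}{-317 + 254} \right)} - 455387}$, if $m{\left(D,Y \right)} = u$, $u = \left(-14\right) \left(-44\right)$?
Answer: $i \sqrt{454771} \approx 674.37 i$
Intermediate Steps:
$u = 616$
$m{\left(D,Y \right)} = 616$
$\sqrt{m{\left(131,\frac{-183 - 242}{-317 + 254} \right)} - 455387} = \sqrt{616 - 455387} = \sqrt{-454771} = i \sqrt{454771}$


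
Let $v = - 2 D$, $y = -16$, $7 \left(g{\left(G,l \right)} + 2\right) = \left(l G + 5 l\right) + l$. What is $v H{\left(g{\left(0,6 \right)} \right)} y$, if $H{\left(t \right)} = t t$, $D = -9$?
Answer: $- \frac{139392}{49} \approx -2844.7$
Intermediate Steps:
$g{\left(G,l \right)} = -2 + \frac{6 l}{7} + \frac{G l}{7}$ ($g{\left(G,l \right)} = -2 + \frac{\left(l G + 5 l\right) + l}{7} = -2 + \frac{\left(G l + 5 l\right) + l}{7} = -2 + \frac{\left(5 l + G l\right) + l}{7} = -2 + \frac{6 l + G l}{7} = -2 + \left(\frac{6 l}{7} + \frac{G l}{7}\right) = -2 + \frac{6 l}{7} + \frac{G l}{7}$)
$H{\left(t \right)} = t^{2}$
$v = 18$ ($v = \left(-2\right) \left(-9\right) = 18$)
$v H{\left(g{\left(0,6 \right)} \right)} y = 18 \left(-2 + \frac{6}{7} \cdot 6 + \frac{1}{7} \cdot 0 \cdot 6\right)^{2} \left(-16\right) = 18 \left(-2 + \frac{36}{7} + 0\right)^{2} \left(-16\right) = 18 \left(\frac{22}{7}\right)^{2} \left(-16\right) = 18 \cdot \frac{484}{49} \left(-16\right) = \frac{8712}{49} \left(-16\right) = - \frac{139392}{49}$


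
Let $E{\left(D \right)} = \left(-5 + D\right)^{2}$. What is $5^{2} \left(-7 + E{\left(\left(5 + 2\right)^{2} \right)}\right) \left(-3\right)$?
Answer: $-144675$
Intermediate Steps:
$5^{2} \left(-7 + E{\left(\left(5 + 2\right)^{2} \right)}\right) \left(-3\right) = 5^{2} \left(-7 + \left(-5 + \left(5 + 2\right)^{2}\right)^{2}\right) \left(-3\right) = 25 \left(-7 + \left(-5 + 7^{2}\right)^{2}\right) \left(-3\right) = 25 \left(-7 + \left(-5 + 49\right)^{2}\right) \left(-3\right) = 25 \left(-7 + 44^{2}\right) \left(-3\right) = 25 \left(-7 + 1936\right) \left(-3\right) = 25 \cdot 1929 \left(-3\right) = 25 \left(-5787\right) = -144675$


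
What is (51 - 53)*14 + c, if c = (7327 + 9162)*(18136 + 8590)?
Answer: 440684986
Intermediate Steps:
c = 440685014 (c = 16489*26726 = 440685014)
(51 - 53)*14 + c = (51 - 53)*14 + 440685014 = -2*14 + 440685014 = -28 + 440685014 = 440684986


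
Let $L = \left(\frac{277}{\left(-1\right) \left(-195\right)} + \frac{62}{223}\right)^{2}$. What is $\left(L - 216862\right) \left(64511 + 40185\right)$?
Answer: $- \frac{42932553446133309784}{1890945225} \approx -2.2704 \cdot 10^{10}$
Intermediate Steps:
$L = \frac{5455447321}{1890945225}$ ($L = \left(\frac{277}{195} + 62 \cdot \frac{1}{223}\right)^{2} = \left(277 \cdot \frac{1}{195} + \frac{62}{223}\right)^{2} = \left(\frac{277}{195} + \frac{62}{223}\right)^{2} = \left(\frac{73861}{43485}\right)^{2} = \frac{5455447321}{1890945225} \approx 2.885$)
$\left(L - 216862\right) \left(64511 + 40185\right) = \left(\frac{5455447321}{1890945225} - 216862\right) \left(64511 + 40185\right) = \left(- \frac{410068707936629}{1890945225}\right) 104696 = - \frac{42932553446133309784}{1890945225}$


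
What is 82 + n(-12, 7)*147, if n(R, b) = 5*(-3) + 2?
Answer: -1829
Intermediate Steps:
n(R, b) = -13 (n(R, b) = -15 + 2 = -13)
82 + n(-12, 7)*147 = 82 - 13*147 = 82 - 1911 = -1829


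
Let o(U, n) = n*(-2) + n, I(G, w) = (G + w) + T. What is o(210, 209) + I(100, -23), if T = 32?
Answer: -100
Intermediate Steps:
I(G, w) = 32 + G + w (I(G, w) = (G + w) + 32 = 32 + G + w)
o(U, n) = -n (o(U, n) = -2*n + n = -n)
o(210, 209) + I(100, -23) = -1*209 + (32 + 100 - 23) = -209 + 109 = -100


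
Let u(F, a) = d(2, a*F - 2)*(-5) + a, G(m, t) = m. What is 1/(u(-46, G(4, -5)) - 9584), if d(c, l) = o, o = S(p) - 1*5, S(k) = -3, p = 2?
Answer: -1/9540 ≈ -0.00010482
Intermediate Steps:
o = -8 (o = -3 - 1*5 = -3 - 5 = -8)
d(c, l) = -8
u(F, a) = 40 + a (u(F, a) = -8*(-5) + a = 40 + a)
1/(u(-46, G(4, -5)) - 9584) = 1/((40 + 4) - 9584) = 1/(44 - 9584) = 1/(-9540) = -1/9540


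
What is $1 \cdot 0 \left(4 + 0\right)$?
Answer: $0$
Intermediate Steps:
$1 \cdot 0 \left(4 + 0\right) = 0 \cdot 4 = 0$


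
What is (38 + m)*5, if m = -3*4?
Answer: 130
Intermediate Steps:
m = -12
(38 + m)*5 = (38 - 12)*5 = 26*5 = 130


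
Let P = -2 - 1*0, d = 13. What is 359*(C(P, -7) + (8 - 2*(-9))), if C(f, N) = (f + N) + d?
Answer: 10770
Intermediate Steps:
P = -2 (P = -2 + 0 = -2)
C(f, N) = 13 + N + f (C(f, N) = (f + N) + 13 = (N + f) + 13 = 13 + N + f)
359*(C(P, -7) + (8 - 2*(-9))) = 359*((13 - 7 - 2) + (8 - 2*(-9))) = 359*(4 + (8 + 18)) = 359*(4 + 26) = 359*30 = 10770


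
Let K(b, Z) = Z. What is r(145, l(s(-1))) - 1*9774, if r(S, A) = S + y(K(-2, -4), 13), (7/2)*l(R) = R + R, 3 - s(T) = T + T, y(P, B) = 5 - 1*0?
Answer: -9624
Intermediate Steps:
y(P, B) = 5 (y(P, B) = 5 + 0 = 5)
s(T) = 3 - 2*T (s(T) = 3 - (T + T) = 3 - 2*T)
l(R) = 4*R/7 (l(R) = 2*(R + R)/7 = 2*(2*R)/7 = 4*R/7)
r(S, A) = 5 + S (r(S, A) = S + 5 = 5 + S)
r(145, l(s(-1))) - 1*9774 = (5 + 145) - 1*9774 = 150 - 9774 = -9624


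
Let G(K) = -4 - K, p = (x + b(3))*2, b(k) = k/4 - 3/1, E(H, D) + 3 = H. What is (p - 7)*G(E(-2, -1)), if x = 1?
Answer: -19/2 ≈ -9.5000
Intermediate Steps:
E(H, D) = -3 + H
b(k) = -3 + k/4 (b(k) = k*(¼) - 3*1 = k/4 - 3 = -3 + k/4)
p = -5/2 (p = (1 + (-3 + (¼)*3))*2 = (1 + (-3 + ¾))*2 = (1 - 9/4)*2 = -5/4*2 = -5/2 ≈ -2.5000)
(p - 7)*G(E(-2, -1)) = (-5/2 - 7)*(-4 - (-3 - 2)) = -19*(-4 - 1*(-5))/2 = -19*(-4 + 5)/2 = -19/2*1 = -19/2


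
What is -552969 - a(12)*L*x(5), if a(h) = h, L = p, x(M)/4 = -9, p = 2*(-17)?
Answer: -567657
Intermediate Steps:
p = -34
x(M) = -36 (x(M) = 4*(-9) = -36)
L = -34
-552969 - a(12)*L*x(5) = -552969 - 12*(-34)*(-36) = -552969 - (-408)*(-36) = -552969 - 1*14688 = -552969 - 14688 = -567657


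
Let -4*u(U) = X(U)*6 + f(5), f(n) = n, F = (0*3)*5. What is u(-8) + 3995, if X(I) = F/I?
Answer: 15975/4 ≈ 3993.8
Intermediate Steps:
F = 0 (F = 0*5 = 0)
X(I) = 0 (X(I) = 0/I = 0)
u(U) = -5/4 (u(U) = -(0*6 + 5)/4 = -(0 + 5)/4 = -¼*5 = -5/4)
u(-8) + 3995 = -5/4 + 3995 = 15975/4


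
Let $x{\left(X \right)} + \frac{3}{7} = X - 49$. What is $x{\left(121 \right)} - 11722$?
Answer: $- \frac{81553}{7} \approx -11650.0$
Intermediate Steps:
$x{\left(X \right)} = - \frac{346}{7} + X$ ($x{\left(X \right)} = - \frac{3}{7} + \left(X - 49\right) = - \frac{3}{7} + \left(-49 + X\right) = - \frac{346}{7} + X$)
$x{\left(121 \right)} - 11722 = \left(- \frac{346}{7} + 121\right) - 11722 = \frac{501}{7} - 11722 = - \frac{81553}{7}$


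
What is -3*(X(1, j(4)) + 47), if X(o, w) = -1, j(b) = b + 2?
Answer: -138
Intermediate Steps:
j(b) = 2 + b
-3*(X(1, j(4)) + 47) = -3*(-1 + 47) = -3*46 = -138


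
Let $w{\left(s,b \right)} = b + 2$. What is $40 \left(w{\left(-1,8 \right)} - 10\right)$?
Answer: $0$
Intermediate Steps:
$w{\left(s,b \right)} = 2 + b$
$40 \left(w{\left(-1,8 \right)} - 10\right) = 40 \left(\left(2 + 8\right) - 10\right) = 40 \left(10 - 10\right) = 40 \cdot 0 = 0$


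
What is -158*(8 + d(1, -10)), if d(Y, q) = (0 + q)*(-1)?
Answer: -2844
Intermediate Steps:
d(Y, q) = -q (d(Y, q) = q*(-1) = -q)
-158*(8 + d(1, -10)) = -158*(8 - 1*(-10)) = -158*(8 + 10) = -158*18 = -2844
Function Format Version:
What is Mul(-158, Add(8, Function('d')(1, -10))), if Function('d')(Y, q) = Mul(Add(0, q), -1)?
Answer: -2844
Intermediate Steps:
Function('d')(Y, q) = Mul(-1, q) (Function('d')(Y, q) = Mul(q, -1) = Mul(-1, q))
Mul(-158, Add(8, Function('d')(1, -10))) = Mul(-158, Add(8, Mul(-1, -10))) = Mul(-158, Add(8, 10)) = Mul(-158, 18) = -2844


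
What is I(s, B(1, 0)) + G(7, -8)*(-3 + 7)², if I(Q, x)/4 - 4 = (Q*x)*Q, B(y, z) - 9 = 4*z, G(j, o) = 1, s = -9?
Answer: 2948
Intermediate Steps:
B(y, z) = 9 + 4*z
I(Q, x) = 16 + 4*x*Q² (I(Q, x) = 16 + 4*((Q*x)*Q) = 16 + 4*(x*Q²) = 16 + 4*x*Q²)
I(s, B(1, 0)) + G(7, -8)*(-3 + 7)² = (16 + 4*(9 + 4*0)*(-9)²) + 1*(-3 + 7)² = (16 + 4*(9 + 0)*81) + 1*4² = (16 + 4*9*81) + 1*16 = (16 + 2916) + 16 = 2932 + 16 = 2948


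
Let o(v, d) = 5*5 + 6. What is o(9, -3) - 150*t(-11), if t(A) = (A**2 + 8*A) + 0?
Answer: -4919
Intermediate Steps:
o(v, d) = 31 (o(v, d) = 25 + 6 = 31)
t(A) = A**2 + 8*A
o(9, -3) - 150*t(-11) = 31 - (-1650)*(8 - 11) = 31 - (-1650)*(-3) = 31 - 150*33 = 31 - 4950 = -4919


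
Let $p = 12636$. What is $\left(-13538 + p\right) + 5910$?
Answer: $5008$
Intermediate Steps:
$\left(-13538 + p\right) + 5910 = \left(-13538 + 12636\right) + 5910 = -902 + 5910 = 5008$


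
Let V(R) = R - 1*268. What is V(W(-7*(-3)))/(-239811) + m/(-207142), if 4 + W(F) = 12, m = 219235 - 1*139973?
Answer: -56077049/146967249 ≈ -0.38156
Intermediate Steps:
m = 79262 (m = 219235 - 139973 = 79262)
W(F) = 8 (W(F) = -4 + 12 = 8)
V(R) = -268 + R (V(R) = R - 268 = -268 + R)
V(W(-7*(-3)))/(-239811) + m/(-207142) = (-268 + 8)/(-239811) + 79262/(-207142) = -260*(-1/239811) + 79262*(-1/207142) = 20/18447 - 39631/103571 = -56077049/146967249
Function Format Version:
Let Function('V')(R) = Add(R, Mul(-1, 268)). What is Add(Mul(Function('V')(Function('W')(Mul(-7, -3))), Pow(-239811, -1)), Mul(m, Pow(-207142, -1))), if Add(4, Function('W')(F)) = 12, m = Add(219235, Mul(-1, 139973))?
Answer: Rational(-56077049, 146967249) ≈ -0.38156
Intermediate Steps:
m = 79262 (m = Add(219235, -139973) = 79262)
Function('W')(F) = 8 (Function('W')(F) = Add(-4, 12) = 8)
Function('V')(R) = Add(-268, R) (Function('V')(R) = Add(R, -268) = Add(-268, R))
Add(Mul(Function('V')(Function('W')(Mul(-7, -3))), Pow(-239811, -1)), Mul(m, Pow(-207142, -1))) = Add(Mul(Add(-268, 8), Pow(-239811, -1)), Mul(79262, Pow(-207142, -1))) = Add(Mul(-260, Rational(-1, 239811)), Mul(79262, Rational(-1, 207142))) = Add(Rational(20, 18447), Rational(-39631, 103571)) = Rational(-56077049, 146967249)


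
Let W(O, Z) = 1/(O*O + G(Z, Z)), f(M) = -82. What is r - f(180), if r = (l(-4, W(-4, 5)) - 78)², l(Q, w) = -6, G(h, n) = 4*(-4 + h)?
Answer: 7138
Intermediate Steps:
G(h, n) = -16 + 4*h
W(O, Z) = 1/(-16 + O² + 4*Z) (W(O, Z) = 1/(O*O + (-16 + 4*Z)) = 1/(O² + (-16 + 4*Z)) = 1/(-16 + O² + 4*Z))
r = 7056 (r = (-6 - 78)² = (-84)² = 7056)
r - f(180) = 7056 - 1*(-82) = 7056 + 82 = 7138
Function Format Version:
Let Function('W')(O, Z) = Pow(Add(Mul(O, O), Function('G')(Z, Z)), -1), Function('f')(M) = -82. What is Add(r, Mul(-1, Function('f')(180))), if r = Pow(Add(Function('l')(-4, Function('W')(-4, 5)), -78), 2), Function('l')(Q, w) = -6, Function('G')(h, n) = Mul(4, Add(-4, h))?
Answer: 7138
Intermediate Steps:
Function('G')(h, n) = Add(-16, Mul(4, h))
Function('W')(O, Z) = Pow(Add(-16, Pow(O, 2), Mul(4, Z)), -1) (Function('W')(O, Z) = Pow(Add(Mul(O, O), Add(-16, Mul(4, Z))), -1) = Pow(Add(Pow(O, 2), Add(-16, Mul(4, Z))), -1) = Pow(Add(-16, Pow(O, 2), Mul(4, Z)), -1))
r = 7056 (r = Pow(Add(-6, -78), 2) = Pow(-84, 2) = 7056)
Add(r, Mul(-1, Function('f')(180))) = Add(7056, Mul(-1, -82)) = Add(7056, 82) = 7138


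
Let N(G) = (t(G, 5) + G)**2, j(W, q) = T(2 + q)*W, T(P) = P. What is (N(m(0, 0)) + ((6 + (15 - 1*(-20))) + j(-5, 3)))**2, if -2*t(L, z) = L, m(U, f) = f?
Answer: 256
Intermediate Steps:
t(L, z) = -L/2
j(W, q) = W*(2 + q) (j(W, q) = (2 + q)*W = W*(2 + q))
N(G) = G**2/4 (N(G) = (-G/2 + G)**2 = (G/2)**2 = G**2/4)
(N(m(0, 0)) + ((6 + (15 - 1*(-20))) + j(-5, 3)))**2 = ((1/4)*0**2 + ((6 + (15 - 1*(-20))) - 5*(2 + 3)))**2 = ((1/4)*0 + ((6 + (15 + 20)) - 5*5))**2 = (0 + ((6 + 35) - 25))**2 = (0 + (41 - 25))**2 = (0 + 16)**2 = 16**2 = 256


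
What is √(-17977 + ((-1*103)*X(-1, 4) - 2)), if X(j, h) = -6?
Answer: 3*I*√1929 ≈ 131.76*I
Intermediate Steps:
√(-17977 + ((-1*103)*X(-1, 4) - 2)) = √(-17977 + (-1*103*(-6) - 2)) = √(-17977 + (-103*(-6) - 2)) = √(-17977 + (618 - 2)) = √(-17977 + 616) = √(-17361) = 3*I*√1929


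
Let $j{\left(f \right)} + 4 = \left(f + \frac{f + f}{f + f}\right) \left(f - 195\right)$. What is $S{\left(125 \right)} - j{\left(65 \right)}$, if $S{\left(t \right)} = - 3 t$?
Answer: $8209$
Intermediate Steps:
$j{\left(f \right)} = -4 + \left(1 + f\right) \left(-195 + f\right)$ ($j{\left(f \right)} = -4 + \left(f + \frac{f + f}{f + f}\right) \left(f - 195\right) = -4 + \left(f + \frac{2 f}{2 f}\right) \left(-195 + f\right) = -4 + \left(f + 2 f \frac{1}{2 f}\right) \left(-195 + f\right) = -4 + \left(f + 1\right) \left(-195 + f\right) = -4 + \left(1 + f\right) \left(-195 + f\right)$)
$S{\left(125 \right)} - j{\left(65 \right)} = \left(-3\right) 125 - \left(-199 + 65^{2} - 12610\right) = -375 - \left(-199 + 4225 - 12610\right) = -375 - -8584 = -375 + 8584 = 8209$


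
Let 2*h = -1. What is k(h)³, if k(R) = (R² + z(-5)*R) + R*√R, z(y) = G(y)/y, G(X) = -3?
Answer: 149/8000 + 47*I*√2/1600 ≈ 0.018625 + 0.041543*I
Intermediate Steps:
h = -½ (h = (½)*(-1) = -½ ≈ -0.50000)
z(y) = -3/y
k(R) = R² + R^(3/2) + 3*R/5 (k(R) = (R² + (-3/(-5))*R) + R*√R = (R² + (-3*(-⅕))*R) + R^(3/2) = (R² + 3*R/5) + R^(3/2) = R² + R^(3/2) + 3*R/5)
k(h)³ = ((-½)² + (-½)^(3/2) + (⅗)*(-½))³ = (¼ - I*√2/4 - 3/10)³ = (-1/20 - I*√2/4)³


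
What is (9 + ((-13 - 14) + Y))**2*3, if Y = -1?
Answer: 1083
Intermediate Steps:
(9 + ((-13 - 14) + Y))**2*3 = (9 + ((-13 - 14) - 1))**2*3 = (9 + (-27 - 1))**2*3 = (9 - 28)**2*3 = (-19)**2*3 = 361*3 = 1083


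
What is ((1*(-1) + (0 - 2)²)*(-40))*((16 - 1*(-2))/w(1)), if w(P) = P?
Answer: -2160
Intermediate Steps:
((1*(-1) + (0 - 2)²)*(-40))*((16 - 1*(-2))/w(1)) = ((1*(-1) + (0 - 2)²)*(-40))*((16 - 1*(-2))/1) = ((-1 + (-2)²)*(-40))*((16 + 2)*1) = ((-1 + 4)*(-40))*(18*1) = (3*(-40))*18 = -120*18 = -2160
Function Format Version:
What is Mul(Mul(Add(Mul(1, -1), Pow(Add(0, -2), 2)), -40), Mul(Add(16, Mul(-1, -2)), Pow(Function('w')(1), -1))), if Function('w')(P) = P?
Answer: -2160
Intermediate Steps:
Mul(Mul(Add(Mul(1, -1), Pow(Add(0, -2), 2)), -40), Mul(Add(16, Mul(-1, -2)), Pow(Function('w')(1), -1))) = Mul(Mul(Add(Mul(1, -1), Pow(Add(0, -2), 2)), -40), Mul(Add(16, Mul(-1, -2)), Pow(1, -1))) = Mul(Mul(Add(-1, Pow(-2, 2)), -40), Mul(Add(16, 2), 1)) = Mul(Mul(Add(-1, 4), -40), Mul(18, 1)) = Mul(Mul(3, -40), 18) = Mul(-120, 18) = -2160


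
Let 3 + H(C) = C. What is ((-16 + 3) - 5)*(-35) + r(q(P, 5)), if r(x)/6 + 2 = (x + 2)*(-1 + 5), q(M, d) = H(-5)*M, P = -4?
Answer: 1434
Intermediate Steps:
H(C) = -3 + C
q(M, d) = -8*M (q(M, d) = (-3 - 5)*M = -8*M)
r(x) = 36 + 24*x (r(x) = -12 + 6*((x + 2)*(-1 + 5)) = -12 + 6*((2 + x)*4) = -12 + 6*(8 + 4*x) = -12 + (48 + 24*x) = 36 + 24*x)
((-16 + 3) - 5)*(-35) + r(q(P, 5)) = ((-16 + 3) - 5)*(-35) + (36 + 24*(-8*(-4))) = (-13 - 5)*(-35) + (36 + 24*32) = -18*(-35) + (36 + 768) = 630 + 804 = 1434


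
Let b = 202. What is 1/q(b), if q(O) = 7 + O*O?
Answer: 1/40811 ≈ 2.4503e-5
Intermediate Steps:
q(O) = 7 + O²
1/q(b) = 1/(7 + 202²) = 1/(7 + 40804) = 1/40811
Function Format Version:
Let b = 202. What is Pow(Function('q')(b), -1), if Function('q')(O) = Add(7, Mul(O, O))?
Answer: Rational(1, 40811) ≈ 2.4503e-5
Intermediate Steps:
Function('q')(O) = Add(7, Pow(O, 2))
Pow(Function('q')(b), -1) = Pow(Add(7, Pow(202, 2)), -1) = Pow(Add(7, 40804), -1) = Pow(40811, -1) = Rational(1, 40811)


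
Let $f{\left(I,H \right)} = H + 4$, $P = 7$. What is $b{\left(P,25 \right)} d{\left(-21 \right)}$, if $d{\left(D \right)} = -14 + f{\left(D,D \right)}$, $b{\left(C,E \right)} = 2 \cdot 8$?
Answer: $-496$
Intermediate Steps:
$f{\left(I,H \right)} = 4 + H$
$b{\left(C,E \right)} = 16$
$d{\left(D \right)} = -10 + D$ ($d{\left(D \right)} = -14 + \left(4 + D\right) = -10 + D$)
$b{\left(P,25 \right)} d{\left(-21 \right)} = 16 \left(-10 - 21\right) = 16 \left(-31\right) = -496$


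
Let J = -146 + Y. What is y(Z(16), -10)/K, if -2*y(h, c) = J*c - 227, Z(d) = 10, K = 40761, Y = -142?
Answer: -379/11646 ≈ -0.032543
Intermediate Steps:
J = -288 (J = -146 - 142 = -288)
y(h, c) = 227/2 + 144*c (y(h, c) = -(-288*c - 227)/2 = -(-227 - 288*c)/2 = 227/2 + 144*c)
y(Z(16), -10)/K = (227/2 + 144*(-10))/40761 = (227/2 - 1440)*(1/40761) = -2653/2*1/40761 = -379/11646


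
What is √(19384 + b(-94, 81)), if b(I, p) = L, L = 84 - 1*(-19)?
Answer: √19487 ≈ 139.60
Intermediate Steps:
L = 103 (L = 84 + 19 = 103)
b(I, p) = 103
√(19384 + b(-94, 81)) = √(19384 + 103) = √19487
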